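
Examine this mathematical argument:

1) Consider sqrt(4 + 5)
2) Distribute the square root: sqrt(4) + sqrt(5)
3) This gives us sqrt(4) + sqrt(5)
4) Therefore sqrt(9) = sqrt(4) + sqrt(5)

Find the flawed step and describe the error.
Step 2: Distribute the square root: sqrt(4) + sqrt(5)

Step 2 incorrectly 'distributes' the square root over addition. The square root function does not distribute: sqrt(a + b) ≠ sqrt(a) + sqrt(b). In fact, sqrt(4 + 5) = sqrt(9) ≈ 3.0000, while sqrt(4) + sqrt(5) ≈ 4.2361.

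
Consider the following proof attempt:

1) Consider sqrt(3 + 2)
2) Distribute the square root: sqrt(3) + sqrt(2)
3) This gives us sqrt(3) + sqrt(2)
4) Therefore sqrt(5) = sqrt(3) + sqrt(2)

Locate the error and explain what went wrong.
Step 2: Distribute the square root: sqrt(3) + sqrt(2)

Step 2 incorrectly 'distributes' the square root over addition. The square root function does not distribute: sqrt(a + b) ≠ sqrt(a) + sqrt(b). In fact, sqrt(3 + 2) = sqrt(5) ≈ 2.2361, while sqrt(3) + sqrt(2) ≈ 3.1463.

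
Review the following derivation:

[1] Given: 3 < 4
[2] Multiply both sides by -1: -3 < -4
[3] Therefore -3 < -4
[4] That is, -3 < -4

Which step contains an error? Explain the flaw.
Step 2: Multiply both sides by -1: -3 < -4

Step 2 multiplies both sides by -1 but fails to reverse the inequality sign. When multiplying (or dividing) an inequality by a negative number, the direction must be reversed. Since 3 < 4, we should get -3 > -4, i.e., -3 > -4.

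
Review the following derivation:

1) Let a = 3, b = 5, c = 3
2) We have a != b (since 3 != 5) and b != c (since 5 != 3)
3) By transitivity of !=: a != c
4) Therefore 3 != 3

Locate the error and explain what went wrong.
Step 3: By transitivity of !=: a != c

Step 3 incorrectly applies transitivity to the '!=' relation. Transitivity states: if a R b and b R c, then a R c. However, '!=' is not transitive. Counterexample: 3 != 5 and 5 != 3, but 3 = 3 (both equal 3). Transitivity holds for relations like <, <=, =, but not for !=.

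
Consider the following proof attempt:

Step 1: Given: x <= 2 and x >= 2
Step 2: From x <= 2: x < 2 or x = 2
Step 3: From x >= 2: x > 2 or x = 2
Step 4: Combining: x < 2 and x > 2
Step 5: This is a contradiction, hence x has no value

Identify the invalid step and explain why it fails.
Step 4: Combining: x < 2 and x > 2

Step 4 incorrectly combines the conditions. From x <= 2 and x >= 2, the intersection is x = 2. The error treats the 'or' cases as 'and' requirements. The correct conclusion is that x = 2 is the unique solution, not that no solution exists.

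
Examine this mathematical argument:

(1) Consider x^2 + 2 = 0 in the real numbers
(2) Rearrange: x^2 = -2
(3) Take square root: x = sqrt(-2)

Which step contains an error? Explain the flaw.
Step 3: Take square root: x = sqrt(-2)

Step 3 takes the square root of -2, which is negative. In the real number system, the square root of a negative number is undefined. The equation x^2 + 2 = 0 has no real solutions. Square roots of negative numbers only exist in the complex numbers.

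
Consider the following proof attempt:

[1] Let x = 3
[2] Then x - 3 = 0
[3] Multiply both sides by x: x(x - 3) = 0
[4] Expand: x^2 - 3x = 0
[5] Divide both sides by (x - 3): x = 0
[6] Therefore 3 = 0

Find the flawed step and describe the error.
Step 5: Divide both sides by (x - 3): x = 0

Step 5 divides both sides by (x - 3). However, since x = 3, we have (x - 3) = 0. Division by zero is undefined, making this step invalid.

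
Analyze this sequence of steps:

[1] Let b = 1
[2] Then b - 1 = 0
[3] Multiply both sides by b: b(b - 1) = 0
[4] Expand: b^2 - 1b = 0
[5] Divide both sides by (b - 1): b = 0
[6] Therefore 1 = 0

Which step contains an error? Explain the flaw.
Step 5: Divide both sides by (b - 1): b = 0

Step 5 divides both sides by (b - 1). However, since b = 1, we have (b - 1) = 0. Division by zero is undefined, making this step invalid.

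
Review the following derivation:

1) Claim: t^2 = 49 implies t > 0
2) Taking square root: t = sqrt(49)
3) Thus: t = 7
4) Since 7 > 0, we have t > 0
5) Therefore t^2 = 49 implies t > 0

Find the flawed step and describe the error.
Step 2: Taking square root: t = sqrt(49)

Step 2 takes the square root and assumes the positive root only. The equation t^2 = 49 actually has two solutions: t = 7 and t = -7. The proof silently assumes t > 0 without justification, then uses this assumption to conclude t > 0, which is circular. The counterexample t = -7 shows the claim is false.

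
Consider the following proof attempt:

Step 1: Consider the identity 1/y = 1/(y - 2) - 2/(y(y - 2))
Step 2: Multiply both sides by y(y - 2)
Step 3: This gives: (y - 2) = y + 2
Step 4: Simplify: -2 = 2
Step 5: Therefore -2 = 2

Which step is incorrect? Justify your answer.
Step 3: This gives: (y - 2) = y + 2

Step 3 makes a sign error when clearing denominators. Multiplying -2/(y(y - 2)) by y(y - 2) gives -2, not +2. The correct result is (y - 2) = y - 2, which is trivially true, not (y - 2) = y + 2. (Step 1 is a valid identity: 1/(y - 2) - 2/(y(y - 2)) = (y - 2)/(y(y - 2)) = 1/y.)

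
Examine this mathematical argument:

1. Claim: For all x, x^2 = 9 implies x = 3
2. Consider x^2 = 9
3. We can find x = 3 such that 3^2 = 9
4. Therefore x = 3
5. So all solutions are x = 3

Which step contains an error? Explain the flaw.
Step 4: Therefore x = 3

Step 4 incorrectly concludes that x = 3 is the only solution. The proof shows that x = 3 is A solution (existence), but does not show it is the ONLY solution (uniqueness). In fact, x = -3 is also a solution since (-3)^2 = 9. Finding one solution doesn't prove there are no others.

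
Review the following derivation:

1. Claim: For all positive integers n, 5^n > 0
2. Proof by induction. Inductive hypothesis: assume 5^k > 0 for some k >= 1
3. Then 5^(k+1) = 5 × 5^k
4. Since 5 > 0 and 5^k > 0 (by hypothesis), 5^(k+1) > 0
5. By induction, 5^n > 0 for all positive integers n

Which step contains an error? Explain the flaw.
Step 5: By induction, 5^n > 0 for all positive integers n

Step 5 concludes the proof by induction, but no base case was ever established. A valid induction proof requires: (1) a base case proving 5^1 > 0, and (2) an inductive step showing IF 5^k > 0 THEN 5^(k+1) > 0. Steps 2-4 correctly establish the inductive step, but without the base case the conclusion in step 5 does not follow.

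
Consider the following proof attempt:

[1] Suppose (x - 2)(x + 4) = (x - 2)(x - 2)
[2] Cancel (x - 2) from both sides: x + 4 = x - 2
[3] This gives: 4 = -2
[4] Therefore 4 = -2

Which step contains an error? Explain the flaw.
Step 2: Cancel (x - 2) from both sides: x + 4 = x - 2

Step 2 cancels (x - 2) from both sides. This is only valid if (x - 2) ≠ 0, i.e., x ≠ 2. When x = 2, both sides equal zero regardless of the other factors. The correct approach requires considering x = 2 as a separate case.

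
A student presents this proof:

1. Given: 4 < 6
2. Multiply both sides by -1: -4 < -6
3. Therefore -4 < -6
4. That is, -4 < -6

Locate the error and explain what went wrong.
Step 2: Multiply both sides by -1: -4 < -6

Step 2 multiplies both sides by -1 but fails to reverse the inequality sign. When multiplying (or dividing) an inequality by a negative number, the direction must be reversed. Since 4 < 6, we should get -4 > -6, i.e., -4 > -6.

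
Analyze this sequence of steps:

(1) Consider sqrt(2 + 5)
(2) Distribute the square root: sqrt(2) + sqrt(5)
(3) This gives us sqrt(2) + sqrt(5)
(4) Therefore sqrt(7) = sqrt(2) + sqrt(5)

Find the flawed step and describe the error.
Step 2: Distribute the square root: sqrt(2) + sqrt(5)

Step 2 incorrectly 'distributes' the square root over addition. The square root function does not distribute: sqrt(a + b) ≠ sqrt(a) + sqrt(b). In fact, sqrt(2 + 5) = sqrt(7) ≈ 2.6458, while sqrt(2) + sqrt(5) ≈ 3.6503.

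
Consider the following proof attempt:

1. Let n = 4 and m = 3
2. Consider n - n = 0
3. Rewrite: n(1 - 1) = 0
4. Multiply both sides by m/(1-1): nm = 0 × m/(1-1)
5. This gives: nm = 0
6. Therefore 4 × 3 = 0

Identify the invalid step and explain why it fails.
Step 4: Multiply both sides by m/(1-1): nm = 0 × m/(1-1)

Step 4 multiplies both sides by m/(1-1). However, 1-1 = 0, so this is multiplication by m/0, which is undefined. We cannot multiply by an undefined expression.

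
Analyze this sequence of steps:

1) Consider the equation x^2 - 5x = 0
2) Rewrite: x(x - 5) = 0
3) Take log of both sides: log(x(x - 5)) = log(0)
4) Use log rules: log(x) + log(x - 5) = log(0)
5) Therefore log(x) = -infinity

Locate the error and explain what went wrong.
Step 3: Take log of both sides: log(x(x - 5)) = log(0)

Step 3 takes the logarithm of both sides, resulting in log(0) on the right side. The logarithm is only defined for positive numbers; log(0) is undefined (approaches negative infinity). This operation is invalid.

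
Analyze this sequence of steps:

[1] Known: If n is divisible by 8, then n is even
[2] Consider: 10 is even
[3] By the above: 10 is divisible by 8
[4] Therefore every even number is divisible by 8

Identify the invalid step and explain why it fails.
Step 3: By the above: 10 is divisible by 8

Step 3 commits the fallacy of affirming the consequent. The known fact 'divisible by 8 → even' does NOT imply 'even → divisible by 8'. That would be the converse, which is false. For example, 10 is even but 10 ÷ 8 = 1.25, which is not an integer.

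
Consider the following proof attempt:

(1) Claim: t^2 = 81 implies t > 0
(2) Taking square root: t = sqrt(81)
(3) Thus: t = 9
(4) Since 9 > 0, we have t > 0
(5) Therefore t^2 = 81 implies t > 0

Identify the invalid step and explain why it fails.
Step 2: Taking square root: t = sqrt(81)

Step 2 takes the square root and assumes the positive root only. The equation t^2 = 81 actually has two solutions: t = 9 and t = -9. The proof silently assumes t > 0 without justification, then uses this assumption to conclude t > 0, which is circular. The counterexample t = -9 shows the claim is false.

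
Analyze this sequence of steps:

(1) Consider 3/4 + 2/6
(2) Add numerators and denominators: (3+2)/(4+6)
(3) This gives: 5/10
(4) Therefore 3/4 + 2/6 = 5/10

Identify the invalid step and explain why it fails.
Step 2: Add numerators and denominators: (3+2)/(4+6)

Step 2 incorrectly adds fractions by separately adding numerators and denominators. This is wrong. The correct method requires a common denominator: 3/4 + 2/6 = (3×6 + 2×4)/(4×6) = 26/24 = 13/12. The method used gives 5/10, which is different.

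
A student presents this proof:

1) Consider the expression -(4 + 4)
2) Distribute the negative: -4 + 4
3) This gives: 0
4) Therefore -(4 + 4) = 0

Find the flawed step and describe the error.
Step 2: Distribute the negative: -4 + 4

Step 2 incorrectly distributes the negative sign. The correct distribution is -(4 + 4) = -4 - 4 = -8. The negative must be applied to both terms, not just the first. The error treats -(4 + 4) as -4 + 4, which equals 0 instead of -8.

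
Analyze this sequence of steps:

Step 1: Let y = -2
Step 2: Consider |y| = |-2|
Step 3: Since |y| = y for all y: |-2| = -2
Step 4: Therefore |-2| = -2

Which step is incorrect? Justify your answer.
Step 3: Since |y| = y for all y: |-2| = -2

Step 3 incorrectly states that |y| = y for all y. The correct definition is |y| = y when y >= 0, and |y| = -y when y < 0. Since -2 < 0, we have |-2| = -(-2) = 2, not -2.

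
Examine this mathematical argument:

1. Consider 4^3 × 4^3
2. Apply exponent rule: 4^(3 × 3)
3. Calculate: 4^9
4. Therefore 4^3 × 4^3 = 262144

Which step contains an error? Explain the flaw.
Step 2: Apply exponent rule: 4^(3 × 3)

Step 2 incorrectly states that a^b × a^c = a^(b×c). The correct rule is a^b × a^c = a^(b+c). The actual value is 4^3 × 4^3 = 4^6 = 4096, not 4^9 = 262144.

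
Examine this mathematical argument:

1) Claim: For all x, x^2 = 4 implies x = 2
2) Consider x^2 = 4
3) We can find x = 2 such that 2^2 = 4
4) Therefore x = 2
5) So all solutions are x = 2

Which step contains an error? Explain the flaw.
Step 4: Therefore x = 2

Step 4 incorrectly concludes that x = 2 is the only solution. The proof shows that x = 2 is A solution (existence), but does not show it is the ONLY solution (uniqueness). In fact, x = -2 is also a solution since (-2)^2 = 4. Finding one solution doesn't prove there are no others.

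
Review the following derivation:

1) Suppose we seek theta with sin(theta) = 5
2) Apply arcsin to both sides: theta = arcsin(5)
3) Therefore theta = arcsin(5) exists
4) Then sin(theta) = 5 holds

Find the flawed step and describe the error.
Step 2: Apply arcsin to both sides: theta = arcsin(5)

Step 2 applies arcsin to 5. However, arcsin(x) is only defined for x in [-1, 1] because sin(theta) can only produce values in that range. Since |5| > 1, arcsin(5) is undefined. There is no angle whose sine equals 5.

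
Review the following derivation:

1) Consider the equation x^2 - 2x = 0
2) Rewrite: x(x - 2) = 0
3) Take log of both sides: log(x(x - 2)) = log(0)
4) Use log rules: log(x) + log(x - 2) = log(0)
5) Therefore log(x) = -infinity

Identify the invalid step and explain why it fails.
Step 3: Take log of both sides: log(x(x - 2)) = log(0)

Step 3 takes the logarithm of both sides, resulting in log(0) on the right side. The logarithm is only defined for positive numbers; log(0) is undefined (approaches negative infinity). This operation is invalid.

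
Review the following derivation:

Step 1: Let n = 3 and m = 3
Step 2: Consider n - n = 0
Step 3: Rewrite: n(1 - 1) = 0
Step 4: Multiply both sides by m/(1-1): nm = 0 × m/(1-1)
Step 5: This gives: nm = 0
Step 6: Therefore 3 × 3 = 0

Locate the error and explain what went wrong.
Step 4: Multiply both sides by m/(1-1): nm = 0 × m/(1-1)

Step 4 multiplies both sides by m/(1-1). However, 1-1 = 0, so this is multiplication by m/0, which is undefined. We cannot multiply by an undefined expression.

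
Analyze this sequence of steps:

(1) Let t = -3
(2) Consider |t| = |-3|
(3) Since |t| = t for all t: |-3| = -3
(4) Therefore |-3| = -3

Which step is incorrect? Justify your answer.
Step 3: Since |t| = t for all t: |-3| = -3

Step 3 incorrectly states that |t| = t for all t. The correct definition is |t| = t when t >= 0, and |t| = -t when t < 0. Since -3 < 0, we have |-3| = -(-3) = 3, not -3.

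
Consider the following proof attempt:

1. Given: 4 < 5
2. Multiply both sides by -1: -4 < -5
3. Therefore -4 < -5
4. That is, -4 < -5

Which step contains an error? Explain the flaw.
Step 2: Multiply both sides by -1: -4 < -5

Step 2 multiplies both sides by -1 but fails to reverse the inequality sign. When multiplying (or dividing) an inequality by a negative number, the direction must be reversed. Since 4 < 5, we should get -4 > -5, i.e., -4 > -5.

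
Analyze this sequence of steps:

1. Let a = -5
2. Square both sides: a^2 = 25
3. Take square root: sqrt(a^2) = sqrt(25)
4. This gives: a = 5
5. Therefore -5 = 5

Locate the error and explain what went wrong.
Step 4: This gives: a = 5

Step 4 incorrectly states that sqrt(a^2) = a. The correct identity is sqrt(a^2) = |a|. Since a = -5 < 0, we have sqrt(a^2) = |-5| = 5, not a = -5.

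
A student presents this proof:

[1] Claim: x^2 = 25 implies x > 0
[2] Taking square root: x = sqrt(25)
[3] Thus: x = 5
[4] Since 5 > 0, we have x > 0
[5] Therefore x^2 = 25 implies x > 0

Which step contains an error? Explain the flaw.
Step 2: Taking square root: x = sqrt(25)

Step 2 takes the square root and assumes the positive root only. The equation x^2 = 25 actually has two solutions: x = 5 and x = -5. The proof silently assumes x > 0 without justification, then uses this assumption to conclude x > 0, which is circular. The counterexample x = -5 shows the claim is false.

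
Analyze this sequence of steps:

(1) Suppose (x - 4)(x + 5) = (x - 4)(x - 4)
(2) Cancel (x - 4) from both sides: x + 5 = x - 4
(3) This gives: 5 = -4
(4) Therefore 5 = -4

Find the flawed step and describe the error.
Step 2: Cancel (x - 4) from both sides: x + 5 = x - 4

Step 2 cancels (x - 4) from both sides. This is only valid if (x - 4) ≠ 0, i.e., x ≠ 4. When x = 4, both sides equal zero regardless of the other factors. The correct approach requires considering x = 4 as a separate case.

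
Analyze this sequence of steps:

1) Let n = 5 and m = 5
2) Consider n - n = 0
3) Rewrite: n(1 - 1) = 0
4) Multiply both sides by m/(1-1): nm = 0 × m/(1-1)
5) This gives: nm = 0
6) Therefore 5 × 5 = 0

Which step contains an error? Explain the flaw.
Step 4: Multiply both sides by m/(1-1): nm = 0 × m/(1-1)

Step 4 multiplies both sides by m/(1-1). However, 1-1 = 0, so this is multiplication by m/0, which is undefined. We cannot multiply by an undefined expression.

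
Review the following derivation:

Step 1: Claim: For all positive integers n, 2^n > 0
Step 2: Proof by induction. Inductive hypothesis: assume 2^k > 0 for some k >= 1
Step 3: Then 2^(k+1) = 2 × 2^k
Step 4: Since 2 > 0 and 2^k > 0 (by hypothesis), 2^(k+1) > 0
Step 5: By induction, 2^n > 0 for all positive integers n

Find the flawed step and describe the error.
Step 5: By induction, 2^n > 0 for all positive integers n

Step 5 concludes the proof by induction, but no base case was ever established. A valid induction proof requires: (1) a base case proving 2^1 > 0, and (2) an inductive step showing IF 2^k > 0 THEN 2^(k+1) > 0. Steps 2-4 correctly establish the inductive step, but without the base case the conclusion in step 5 does not follow.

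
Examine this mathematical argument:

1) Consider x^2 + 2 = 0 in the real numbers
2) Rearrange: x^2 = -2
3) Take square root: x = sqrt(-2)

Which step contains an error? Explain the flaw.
Step 3: Take square root: x = sqrt(-2)

Step 3 takes the square root of -2, which is negative. In the real number system, the square root of a negative number is undefined. The equation x^2 + 2 = 0 has no real solutions. Square roots of negative numbers only exist in the complex numbers.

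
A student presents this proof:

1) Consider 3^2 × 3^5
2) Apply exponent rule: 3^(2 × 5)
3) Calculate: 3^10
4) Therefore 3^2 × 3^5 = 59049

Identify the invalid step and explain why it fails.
Step 2: Apply exponent rule: 3^(2 × 5)

Step 2 incorrectly states that a^b × a^c = a^(b×c). The correct rule is a^b × a^c = a^(b+c). The actual value is 3^2 × 3^5 = 3^7 = 2187, not 3^10 = 59049.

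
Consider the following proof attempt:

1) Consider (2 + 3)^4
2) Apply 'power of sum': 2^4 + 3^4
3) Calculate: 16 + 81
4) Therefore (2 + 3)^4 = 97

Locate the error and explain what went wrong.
Step 2: Apply 'power of sum': 2^4 + 3^4

Step 2 incorrectly applies a non-existent rule '(a+b)^n = a^n + b^n'. This is false in general. The correct expansion uses the binomial theorem. The actual value is (2 + 3)^4 = 5^4 = 625, not 97.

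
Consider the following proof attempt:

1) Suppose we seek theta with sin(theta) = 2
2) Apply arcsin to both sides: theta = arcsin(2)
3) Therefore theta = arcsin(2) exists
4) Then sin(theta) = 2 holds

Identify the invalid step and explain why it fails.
Step 2: Apply arcsin to both sides: theta = arcsin(2)

Step 2 applies arcsin to 2. However, arcsin(x) is only defined for x in [-1, 1] because sin(theta) can only produce values in that range. Since |2| > 1, arcsin(2) is undefined. There is no angle whose sine equals 2.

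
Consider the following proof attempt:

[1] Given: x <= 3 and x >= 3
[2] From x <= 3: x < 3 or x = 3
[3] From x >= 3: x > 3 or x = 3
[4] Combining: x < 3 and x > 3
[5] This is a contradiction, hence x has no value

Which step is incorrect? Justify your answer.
Step 4: Combining: x < 3 and x > 3

Step 4 incorrectly combines the conditions. From x <= 3 and x >= 3, the intersection is x = 3. The error treats the 'or' cases as 'and' requirements. The correct conclusion is that x = 3 is the unique solution, not that no solution exists.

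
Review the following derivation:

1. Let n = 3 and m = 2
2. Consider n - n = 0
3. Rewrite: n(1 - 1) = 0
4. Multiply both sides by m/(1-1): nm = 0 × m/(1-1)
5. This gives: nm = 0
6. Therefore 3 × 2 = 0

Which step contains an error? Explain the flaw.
Step 4: Multiply both sides by m/(1-1): nm = 0 × m/(1-1)

Step 4 multiplies both sides by m/(1-1). However, 1-1 = 0, so this is multiplication by m/0, which is undefined. We cannot multiply by an undefined expression.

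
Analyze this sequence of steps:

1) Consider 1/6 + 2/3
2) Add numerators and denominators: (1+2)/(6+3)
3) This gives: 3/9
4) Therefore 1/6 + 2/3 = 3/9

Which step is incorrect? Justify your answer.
Step 2: Add numerators and denominators: (1+2)/(6+3)

Step 2 incorrectly adds fractions by separately adding numerators and denominators. This is wrong. The correct method requires a common denominator: 1/6 + 2/3 = (1×3 + 2×6)/(6×3) = 15/18 = 5/6. The method used gives 3/9, which is different.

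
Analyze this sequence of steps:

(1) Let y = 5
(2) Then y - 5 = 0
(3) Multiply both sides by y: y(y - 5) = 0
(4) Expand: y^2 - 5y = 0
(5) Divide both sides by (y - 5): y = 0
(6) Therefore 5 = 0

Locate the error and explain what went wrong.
Step 5: Divide both sides by (y - 5): y = 0

Step 5 divides both sides by (y - 5). However, since y = 5, we have (y - 5) = 0. Division by zero is undefined, making this step invalid.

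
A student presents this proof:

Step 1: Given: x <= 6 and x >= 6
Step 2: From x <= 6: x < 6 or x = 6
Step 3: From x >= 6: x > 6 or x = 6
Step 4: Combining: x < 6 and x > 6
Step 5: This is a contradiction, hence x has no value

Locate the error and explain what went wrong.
Step 4: Combining: x < 6 and x > 6

Step 4 incorrectly combines the conditions. From x <= 6 and x >= 6, the intersection is x = 6. The error treats the 'or' cases as 'and' requirements. The correct conclusion is that x = 6 is the unique solution, not that no solution exists.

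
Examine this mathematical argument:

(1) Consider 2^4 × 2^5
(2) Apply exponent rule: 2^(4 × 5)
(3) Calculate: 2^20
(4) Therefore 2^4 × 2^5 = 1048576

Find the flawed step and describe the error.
Step 2: Apply exponent rule: 2^(4 × 5)

Step 2 incorrectly states that a^b × a^c = a^(b×c). The correct rule is a^b × a^c = a^(b+c). The actual value is 2^4 × 2^5 = 2^9 = 512, not 2^20 = 1048576.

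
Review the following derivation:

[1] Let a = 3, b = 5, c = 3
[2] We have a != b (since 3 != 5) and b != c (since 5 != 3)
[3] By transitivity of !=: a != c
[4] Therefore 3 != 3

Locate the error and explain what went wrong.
Step 3: By transitivity of !=: a != c

Step 3 incorrectly applies transitivity to the '!=' relation. Transitivity states: if a R b and b R c, then a R c. However, '!=' is not transitive. Counterexample: 3 != 5 and 5 != 3, but 3 = 3 (both equal 3). Transitivity holds for relations like <, <=, =, but not for !=.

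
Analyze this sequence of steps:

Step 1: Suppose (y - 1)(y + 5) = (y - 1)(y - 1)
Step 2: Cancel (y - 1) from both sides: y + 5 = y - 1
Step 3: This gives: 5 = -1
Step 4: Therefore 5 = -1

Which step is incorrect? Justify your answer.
Step 2: Cancel (y - 1) from both sides: y + 5 = y - 1

Step 2 cancels (y - 1) from both sides. This is only valid if (y - 1) ≠ 0, i.e., y ≠ 1. When y = 1, both sides equal zero regardless of the other factors. The correct approach requires considering y = 1 as a separate case.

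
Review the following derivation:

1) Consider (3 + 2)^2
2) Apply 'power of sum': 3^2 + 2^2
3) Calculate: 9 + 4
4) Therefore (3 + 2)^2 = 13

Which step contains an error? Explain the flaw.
Step 2: Apply 'power of sum': 3^2 + 2^2

Step 2 incorrectly applies a non-existent rule '(a+b)^n = a^n + b^n'. This is false in general. The correct expansion uses the binomial theorem. The actual value is (3 + 2)^2 = 5^2 = 25, not 13.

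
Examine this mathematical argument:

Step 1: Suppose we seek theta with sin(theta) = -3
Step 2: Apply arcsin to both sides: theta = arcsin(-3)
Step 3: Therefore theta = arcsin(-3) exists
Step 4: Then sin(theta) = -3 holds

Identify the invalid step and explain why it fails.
Step 2: Apply arcsin to both sides: theta = arcsin(-3)

Step 2 applies arcsin to -3. However, arcsin(x) is only defined for x in [-1, 1] because sin(theta) can only produce values in that range. Since |-3| > 1, arcsin(-3) is undefined. There is no angle whose sine equals -3.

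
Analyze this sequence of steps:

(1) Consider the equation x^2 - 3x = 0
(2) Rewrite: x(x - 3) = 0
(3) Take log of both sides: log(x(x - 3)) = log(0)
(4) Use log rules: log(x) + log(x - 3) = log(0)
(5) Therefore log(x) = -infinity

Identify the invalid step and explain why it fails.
Step 3: Take log of both sides: log(x(x - 3)) = log(0)

Step 3 takes the logarithm of both sides, resulting in log(0) on the right side. The logarithm is only defined for positive numbers; log(0) is undefined (approaches negative infinity). This operation is invalid.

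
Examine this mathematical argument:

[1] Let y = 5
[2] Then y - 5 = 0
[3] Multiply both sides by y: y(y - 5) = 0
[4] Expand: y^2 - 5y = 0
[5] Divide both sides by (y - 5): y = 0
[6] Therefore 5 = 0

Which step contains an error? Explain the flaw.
Step 5: Divide both sides by (y - 5): y = 0

Step 5 divides both sides by (y - 5). However, since y = 5, we have (y - 5) = 0. Division by zero is undefined, making this step invalid.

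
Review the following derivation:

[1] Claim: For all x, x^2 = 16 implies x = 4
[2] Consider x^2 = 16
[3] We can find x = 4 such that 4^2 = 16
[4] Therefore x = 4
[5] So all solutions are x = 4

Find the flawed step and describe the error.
Step 4: Therefore x = 4

Step 4 incorrectly concludes that x = 4 is the only solution. The proof shows that x = 4 is A solution (existence), but does not show it is the ONLY solution (uniqueness). In fact, x = -4 is also a solution since (-4)^2 = 16. Finding one solution doesn't prove there are no others.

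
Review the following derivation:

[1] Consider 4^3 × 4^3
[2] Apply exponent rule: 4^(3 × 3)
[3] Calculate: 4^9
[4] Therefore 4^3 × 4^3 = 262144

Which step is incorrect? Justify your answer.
Step 2: Apply exponent rule: 4^(3 × 3)

Step 2 incorrectly states that a^b × a^c = a^(b×c). The correct rule is a^b × a^c = a^(b+c). The actual value is 4^3 × 4^3 = 4^6 = 4096, not 4^9 = 262144.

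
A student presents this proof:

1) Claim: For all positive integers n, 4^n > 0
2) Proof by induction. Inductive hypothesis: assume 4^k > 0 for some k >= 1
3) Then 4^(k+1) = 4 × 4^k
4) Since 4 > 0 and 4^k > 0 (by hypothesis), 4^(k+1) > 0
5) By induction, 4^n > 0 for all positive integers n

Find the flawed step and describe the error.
Step 5: By induction, 4^n > 0 for all positive integers n

Step 5 concludes the proof by induction, but no base case was ever established. A valid induction proof requires: (1) a base case proving 4^1 > 0, and (2) an inductive step showing IF 4^k > 0 THEN 4^(k+1) > 0. Steps 2-4 correctly establish the inductive step, but without the base case the conclusion in step 5 does not follow.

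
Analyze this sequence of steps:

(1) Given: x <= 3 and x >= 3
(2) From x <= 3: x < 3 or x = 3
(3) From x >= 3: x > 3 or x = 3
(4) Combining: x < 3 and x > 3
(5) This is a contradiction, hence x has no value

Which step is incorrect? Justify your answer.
Step 4: Combining: x < 3 and x > 3

Step 4 incorrectly combines the conditions. From x <= 3 and x >= 3, the intersection is x = 3. The error treats the 'or' cases as 'and' requirements. The correct conclusion is that x = 3 is the unique solution, not that no solution exists.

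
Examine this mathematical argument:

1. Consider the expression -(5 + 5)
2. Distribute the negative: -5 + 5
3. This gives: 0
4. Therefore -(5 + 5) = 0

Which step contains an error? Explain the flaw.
Step 2: Distribute the negative: -5 + 5

Step 2 incorrectly distributes the negative sign. The correct distribution is -(5 + 5) = -5 - 5 = -10. The negative must be applied to both terms, not just the first. The error treats -(5 + 5) as -5 + 5, which equals 0 instead of -10.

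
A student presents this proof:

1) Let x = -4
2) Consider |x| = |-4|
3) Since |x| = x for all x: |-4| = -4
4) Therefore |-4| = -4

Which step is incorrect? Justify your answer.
Step 3: Since |x| = x for all x: |-4| = -4

Step 3 incorrectly states that |x| = x for all x. The correct definition is |x| = x when x >= 0, and |x| = -x when x < 0. Since -4 < 0, we have |-4| = -(-4) = 4, not -4.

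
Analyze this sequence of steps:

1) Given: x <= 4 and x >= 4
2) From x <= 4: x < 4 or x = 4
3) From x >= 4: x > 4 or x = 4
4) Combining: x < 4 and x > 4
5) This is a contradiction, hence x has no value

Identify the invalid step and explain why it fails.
Step 4: Combining: x < 4 and x > 4

Step 4 incorrectly combines the conditions. From x <= 4 and x >= 4, the intersection is x = 4. The error treats the 'or' cases as 'and' requirements. The correct conclusion is that x = 4 is the unique solution, not that no solution exists.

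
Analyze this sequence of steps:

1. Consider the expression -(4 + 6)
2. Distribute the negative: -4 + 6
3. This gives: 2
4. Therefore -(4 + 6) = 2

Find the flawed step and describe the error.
Step 2: Distribute the negative: -4 + 6

Step 2 incorrectly distributes the negative sign. The correct distribution is -(4 + 6) = -4 - 6 = -10. The negative must be applied to both terms, not just the first. The error treats -(4 + 6) as -4 + 6, which equals 2 instead of -10.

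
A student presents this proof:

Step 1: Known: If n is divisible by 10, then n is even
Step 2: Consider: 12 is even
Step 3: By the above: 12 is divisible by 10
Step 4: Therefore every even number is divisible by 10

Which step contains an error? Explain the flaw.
Step 3: By the above: 12 is divisible by 10

Step 3 commits the fallacy of affirming the consequent. The known fact 'divisible by 10 → even' does NOT imply 'even → divisible by 10'. That would be the converse, which is false. For example, 12 is even but 12 ÷ 10 = 1.20, which is not an integer.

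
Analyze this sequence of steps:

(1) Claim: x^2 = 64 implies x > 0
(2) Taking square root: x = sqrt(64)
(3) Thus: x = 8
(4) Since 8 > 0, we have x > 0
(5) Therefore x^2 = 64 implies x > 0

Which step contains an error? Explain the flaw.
Step 2: Taking square root: x = sqrt(64)

Step 2 takes the square root and assumes the positive root only. The equation x^2 = 64 actually has two solutions: x = 8 and x = -8. The proof silently assumes x > 0 without justification, then uses this assumption to conclude x > 0, which is circular. The counterexample x = -8 shows the claim is false.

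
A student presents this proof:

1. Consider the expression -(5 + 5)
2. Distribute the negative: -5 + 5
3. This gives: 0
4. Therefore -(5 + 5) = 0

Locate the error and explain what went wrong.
Step 2: Distribute the negative: -5 + 5

Step 2 incorrectly distributes the negative sign. The correct distribution is -(5 + 5) = -5 - 5 = -10. The negative must be applied to both terms, not just the first. The error treats -(5 + 5) as -5 + 5, which equals 0 instead of -10.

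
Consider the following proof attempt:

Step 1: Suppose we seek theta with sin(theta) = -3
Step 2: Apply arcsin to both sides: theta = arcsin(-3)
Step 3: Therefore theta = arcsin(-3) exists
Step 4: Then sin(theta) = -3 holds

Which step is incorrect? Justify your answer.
Step 2: Apply arcsin to both sides: theta = arcsin(-3)

Step 2 applies arcsin to -3. However, arcsin(x) is only defined for x in [-1, 1] because sin(theta) can only produce values in that range. Since |-3| > 1, arcsin(-3) is undefined. There is no angle whose sine equals -3.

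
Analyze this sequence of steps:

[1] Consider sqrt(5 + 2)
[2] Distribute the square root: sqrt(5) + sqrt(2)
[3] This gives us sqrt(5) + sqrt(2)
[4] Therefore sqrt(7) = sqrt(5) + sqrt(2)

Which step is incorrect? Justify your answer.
Step 2: Distribute the square root: sqrt(5) + sqrt(2)

Step 2 incorrectly 'distributes' the square root over addition. The square root function does not distribute: sqrt(a + b) ≠ sqrt(a) + sqrt(b). In fact, sqrt(5 + 2) = sqrt(7) ≈ 2.6458, while sqrt(5) + sqrt(2) ≈ 3.6503.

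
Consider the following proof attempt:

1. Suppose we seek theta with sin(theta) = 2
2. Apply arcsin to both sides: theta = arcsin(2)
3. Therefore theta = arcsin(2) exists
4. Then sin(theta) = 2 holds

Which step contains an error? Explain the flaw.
Step 2: Apply arcsin to both sides: theta = arcsin(2)

Step 2 applies arcsin to 2. However, arcsin(x) is only defined for x in [-1, 1] because sin(theta) can only produce values in that range. Since |2| > 1, arcsin(2) is undefined. There is no angle whose sine equals 2.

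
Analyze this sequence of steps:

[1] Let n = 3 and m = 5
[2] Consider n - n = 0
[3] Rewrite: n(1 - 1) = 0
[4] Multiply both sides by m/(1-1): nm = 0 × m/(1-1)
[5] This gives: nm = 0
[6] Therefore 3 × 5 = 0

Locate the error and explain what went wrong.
Step 4: Multiply both sides by m/(1-1): nm = 0 × m/(1-1)

Step 4 multiplies both sides by m/(1-1). However, 1-1 = 0, so this is multiplication by m/0, which is undefined. We cannot multiply by an undefined expression.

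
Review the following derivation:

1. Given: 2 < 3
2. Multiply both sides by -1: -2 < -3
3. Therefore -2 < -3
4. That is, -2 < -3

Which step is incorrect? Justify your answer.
Step 2: Multiply both sides by -1: -2 < -3

Step 2 multiplies both sides by -1 but fails to reverse the inequality sign. When multiplying (or dividing) an inequality by a negative number, the direction must be reversed. Since 2 < 3, we should get -2 > -3, i.e., -2 > -3.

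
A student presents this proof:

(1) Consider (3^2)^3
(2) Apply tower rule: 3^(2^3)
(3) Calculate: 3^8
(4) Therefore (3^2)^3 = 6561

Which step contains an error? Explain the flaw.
Step 2: Apply tower rule: 3^(2^3)

Step 2 incorrectly states that (a^b)^c = a^(b^c). The correct rule is (a^b)^c = a^(b×c). The actual value is (3^2)^3 = 3^6 = 729, not 3^8 = 6561.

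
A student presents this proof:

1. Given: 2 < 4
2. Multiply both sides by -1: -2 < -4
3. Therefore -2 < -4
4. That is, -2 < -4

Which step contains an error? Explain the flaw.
Step 2: Multiply both sides by -1: -2 < -4

Step 2 multiplies both sides by -1 but fails to reverse the inequality sign. When multiplying (or dividing) an inequality by a negative number, the direction must be reversed. Since 2 < 4, we should get -2 > -4, i.e., -2 > -4.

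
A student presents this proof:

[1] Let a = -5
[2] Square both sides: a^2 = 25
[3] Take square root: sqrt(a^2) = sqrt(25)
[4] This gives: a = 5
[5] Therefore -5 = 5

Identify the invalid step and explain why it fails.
Step 4: This gives: a = 5

Step 4 incorrectly states that sqrt(a^2) = a. The correct identity is sqrt(a^2) = |a|. Since a = -5 < 0, we have sqrt(a^2) = |-5| = 5, not a = -5.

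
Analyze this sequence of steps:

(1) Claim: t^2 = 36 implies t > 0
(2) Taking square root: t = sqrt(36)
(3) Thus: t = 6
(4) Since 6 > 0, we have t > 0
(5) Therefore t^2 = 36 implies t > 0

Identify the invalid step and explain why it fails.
Step 2: Taking square root: t = sqrt(36)

Step 2 takes the square root and assumes the positive root only. The equation t^2 = 36 actually has two solutions: t = 6 and t = -6. The proof silently assumes t > 0 without justification, then uses this assumption to conclude t > 0, which is circular. The counterexample t = -6 shows the claim is false.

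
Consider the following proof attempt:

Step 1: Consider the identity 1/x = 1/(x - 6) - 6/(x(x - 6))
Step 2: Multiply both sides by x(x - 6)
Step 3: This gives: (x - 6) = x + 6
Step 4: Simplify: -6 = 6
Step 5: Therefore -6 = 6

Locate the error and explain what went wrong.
Step 3: This gives: (x - 6) = x + 6

Step 3 makes a sign error when clearing denominators. Multiplying -6/(x(x - 6)) by x(x - 6) gives -6, not +6. The correct result is (x - 6) = x - 6, which is trivially true, not (x - 6) = x + 6. (Step 1 is a valid identity: 1/(x - 6) - 6/(x(x - 6)) = (x - 6)/(x(x - 6)) = 1/x.)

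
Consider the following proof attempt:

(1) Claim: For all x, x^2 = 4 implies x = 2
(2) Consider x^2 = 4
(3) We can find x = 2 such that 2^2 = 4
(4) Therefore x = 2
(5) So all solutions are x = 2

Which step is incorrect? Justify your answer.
Step 4: Therefore x = 2

Step 4 incorrectly concludes that x = 2 is the only solution. The proof shows that x = 2 is A solution (existence), but does not show it is the ONLY solution (uniqueness). In fact, x = -2 is also a solution since (-2)^2 = 4. Finding one solution doesn't prove there are no others.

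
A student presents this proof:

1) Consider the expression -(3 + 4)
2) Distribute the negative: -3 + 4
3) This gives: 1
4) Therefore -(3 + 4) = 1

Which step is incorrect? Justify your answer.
Step 2: Distribute the negative: -3 + 4

Step 2 incorrectly distributes the negative sign. The correct distribution is -(3 + 4) = -3 - 4 = -7. The negative must be applied to both terms, not just the first. The error treats -(3 + 4) as -3 + 4, which equals 1 instead of -7.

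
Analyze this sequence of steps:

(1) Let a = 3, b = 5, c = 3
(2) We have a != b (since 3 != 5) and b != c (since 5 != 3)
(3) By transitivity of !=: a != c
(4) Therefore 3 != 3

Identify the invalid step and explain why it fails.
Step 3: By transitivity of !=: a != c

Step 3 incorrectly applies transitivity to the '!=' relation. Transitivity states: if a R b and b R c, then a R c. However, '!=' is not transitive. Counterexample: 3 != 5 and 5 != 3, but 3 = 3 (both equal 3). Transitivity holds for relations like <, <=, =, but not for !=.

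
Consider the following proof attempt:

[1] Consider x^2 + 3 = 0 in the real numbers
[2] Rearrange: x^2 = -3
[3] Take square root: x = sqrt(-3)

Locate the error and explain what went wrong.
Step 3: Take square root: x = sqrt(-3)

Step 3 takes the square root of -3, which is negative. In the real number system, the square root of a negative number is undefined. The equation x^2 + 3 = 0 has no real solutions. Square roots of negative numbers only exist in the complex numbers.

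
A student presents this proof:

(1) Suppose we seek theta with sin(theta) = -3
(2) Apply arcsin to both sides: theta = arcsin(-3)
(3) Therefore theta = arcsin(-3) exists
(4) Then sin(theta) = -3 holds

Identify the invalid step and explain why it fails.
Step 2: Apply arcsin to both sides: theta = arcsin(-3)

Step 2 applies arcsin to -3. However, arcsin(x) is only defined for x in [-1, 1] because sin(theta) can only produce values in that range. Since |-3| > 1, arcsin(-3) is undefined. There is no angle whose sine equals -3.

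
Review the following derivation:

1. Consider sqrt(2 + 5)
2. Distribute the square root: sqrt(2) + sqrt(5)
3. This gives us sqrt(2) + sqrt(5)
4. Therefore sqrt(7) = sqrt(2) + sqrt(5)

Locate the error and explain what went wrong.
Step 2: Distribute the square root: sqrt(2) + sqrt(5)

Step 2 incorrectly 'distributes' the square root over addition. The square root function does not distribute: sqrt(a + b) ≠ sqrt(a) + sqrt(b). In fact, sqrt(2 + 5) = sqrt(7) ≈ 2.6458, while sqrt(2) + sqrt(5) ≈ 3.6503.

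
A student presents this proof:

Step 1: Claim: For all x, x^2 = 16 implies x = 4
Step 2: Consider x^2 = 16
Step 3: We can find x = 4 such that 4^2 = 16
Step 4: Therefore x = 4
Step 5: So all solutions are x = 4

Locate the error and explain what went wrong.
Step 4: Therefore x = 4

Step 4 incorrectly concludes that x = 4 is the only solution. The proof shows that x = 4 is A solution (existence), but does not show it is the ONLY solution (uniqueness). In fact, x = -4 is also a solution since (-4)^2 = 16. Finding one solution doesn't prove there are no others.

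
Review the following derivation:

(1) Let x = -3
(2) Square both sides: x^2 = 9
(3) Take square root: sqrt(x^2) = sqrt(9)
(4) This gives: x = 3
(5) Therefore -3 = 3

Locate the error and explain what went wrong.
Step 4: This gives: x = 3

Step 4 incorrectly states that sqrt(x^2) = x. The correct identity is sqrt(x^2) = |x|. Since x = -3 < 0, we have sqrt(x^2) = |-3| = 3, not x = -3.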